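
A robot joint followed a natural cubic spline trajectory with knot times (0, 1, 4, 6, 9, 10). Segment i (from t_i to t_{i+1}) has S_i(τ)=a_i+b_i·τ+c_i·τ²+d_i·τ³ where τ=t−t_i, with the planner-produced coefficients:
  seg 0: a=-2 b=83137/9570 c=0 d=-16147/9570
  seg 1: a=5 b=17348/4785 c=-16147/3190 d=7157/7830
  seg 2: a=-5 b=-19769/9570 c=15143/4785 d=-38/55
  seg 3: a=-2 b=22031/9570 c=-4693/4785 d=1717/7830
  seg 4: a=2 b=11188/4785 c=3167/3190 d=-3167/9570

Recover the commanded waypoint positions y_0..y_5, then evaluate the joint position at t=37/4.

y_0=-2 y_1=5 y_2=-5 y_3=-2 y_4=2 y_5=5
S(37/4) = 539271/204160

y_0 = S_0(0) = a_0 = -2
y_1 = S_1(0) = a_1 = 5
y_2 = S_2(0) = a_2 = -5
y_3 = S_3(0) = a_3 = -2
y_4 = S_4(0) = a_4 = 2
y_5 = S_4(1) = 5
t_q=37/4 is in segment 4 (τ=1/4); S_4(τ)=539271/204160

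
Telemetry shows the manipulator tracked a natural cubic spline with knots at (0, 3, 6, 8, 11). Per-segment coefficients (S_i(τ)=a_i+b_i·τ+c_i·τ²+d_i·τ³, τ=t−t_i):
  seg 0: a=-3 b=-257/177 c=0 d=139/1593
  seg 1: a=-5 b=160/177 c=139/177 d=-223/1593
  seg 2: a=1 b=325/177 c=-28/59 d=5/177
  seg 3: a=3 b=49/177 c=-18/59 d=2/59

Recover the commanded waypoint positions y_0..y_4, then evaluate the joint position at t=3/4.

y_0 = S_0(0) = a_0 = -3
y_1 = S_1(0) = a_1 = -5
y_2 = S_2(0) = a_2 = 1
y_3 = S_3(0) = a_3 = 3
y_4 = S_3(3) = 2
t_q=3/4 is in segment 0 (τ=3/4); S_0(τ)=-15301/3776

y_0=-3 y_1=-5 y_2=1 y_3=3 y_4=2
S(3/4) = -15301/3776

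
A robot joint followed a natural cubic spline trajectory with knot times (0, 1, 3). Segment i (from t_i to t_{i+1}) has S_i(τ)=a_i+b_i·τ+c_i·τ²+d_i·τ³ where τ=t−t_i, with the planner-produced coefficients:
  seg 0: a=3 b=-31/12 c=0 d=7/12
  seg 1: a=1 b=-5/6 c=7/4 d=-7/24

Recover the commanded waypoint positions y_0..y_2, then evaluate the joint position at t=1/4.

y_0=3 y_1=1 y_2=4
S(1/4) = 605/256

y_0 = S_0(0) = a_0 = 3
y_1 = S_1(0) = a_1 = 1
y_2 = S_1(2) = 4
t_q=1/4 is in segment 0 (τ=1/4); S_0(τ)=605/256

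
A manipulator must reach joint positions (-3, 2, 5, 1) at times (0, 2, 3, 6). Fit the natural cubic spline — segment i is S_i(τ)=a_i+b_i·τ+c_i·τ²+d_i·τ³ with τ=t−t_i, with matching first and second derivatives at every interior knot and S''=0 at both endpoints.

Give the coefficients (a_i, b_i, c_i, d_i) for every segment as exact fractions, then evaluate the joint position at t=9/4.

Δ: Δ0=5/2, Δ1=3, Δ2=-4/3
row 1: diag=6, rhs=3; c'=1/6, d'=1/2
row 2: denom=8−1·1/6=47/6; d'=(-26−1·1/2)/(47/6)=-159/47
back: M2=-159/47
back: M1=1/2−1/6·-159/47=50/47
M: M0=0, M1=50/47, M2=-159/47, M3=0
seg 0: a=-3, c=M0/2=0, d=(M1−M0)/(6·2)=25/282, b=Δ0−h0·(2M0+M1)/6=605/282
seg 1: a=2, c=M1/2=25/47, d=(M2−M1)/(6·1)=-209/282, b=Δ1−h1·(2M1+M2)/6=905/282
seg 2: a=5, c=M2/2=-159/94, d=(M3−M2)/(6·3)=53/282, b=Δ2−h2·(2M2+M3)/6=289/141
t_q=9/4 → seg 1, τ=1/4; S=2+905/282·τ+25/47·τ²+-209/282·τ³=16989/6016

  seg 0: a=-3 b=605/282 c=0 d=25/282
  seg 1: a=2 b=905/282 c=25/47 d=-209/282
  seg 2: a=5 b=289/141 c=-159/94 d=53/282
S(9/4) = 16989/6016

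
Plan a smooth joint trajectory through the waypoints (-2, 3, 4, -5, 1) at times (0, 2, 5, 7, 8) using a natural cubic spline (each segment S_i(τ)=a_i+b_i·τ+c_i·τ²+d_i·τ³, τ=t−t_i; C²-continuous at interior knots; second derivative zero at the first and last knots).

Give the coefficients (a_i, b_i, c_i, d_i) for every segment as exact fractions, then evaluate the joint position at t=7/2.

Δ: Δ0=5/2, Δ1=1/3, Δ2=-9/2, Δ3=6
row 1: diag=10, rhs=-13; c'=3/10, d'=-13/10
row 2: denom=10−3·3/10=91/10; d'=(-29−3·-13/10)/(91/10)=-251/91
row 3: denom=6−2·20/91=506/91; d'=(63−2·-251/91)/(506/91)=6235/506
back: M3=6235/506
back: M2=-251/91−20/91·6235/506=-1383/253
back: M1=-13/10−3/10·-1383/253=86/253
M: M0=0, M1=86/253, M2=-1383/253, M3=6235/506, M4=0
seg 0: a=-2, c=M0/2=0, d=(M1−M0)/(6·2)=43/1518, b=Δ0−h0·(2M0+M1)/6=3623/1518
seg 1: a=3, c=M1/2=43/253, d=(M2−M1)/(6·3)=-1469/4554, b=Δ1−h1·(2M1+M2)/6=4139/1518
seg 2: a=4, c=M2/2=-1383/506, d=(M3−M2)/(6·2)=9001/6072, b=Δ2−h2·(2M2+M3)/6=-3767/759
seg 3: a=-5, c=M3/2=6235/1012, d=(M4−M3)/(6·1)=-6235/3036, b=Δ3−h3·(2M3+M4)/6=2873/1518
t_q=7/2 → seg 1, τ=3/2; S=3+4139/1518·τ+43/253·τ²+-1469/4554·τ³=25841/4048

  seg 0: a=-2 b=3623/1518 c=0 d=43/1518
  seg 1: a=3 b=4139/1518 c=43/253 d=-1469/4554
  seg 2: a=4 b=-3767/759 c=-1383/506 d=9001/6072
  seg 3: a=-5 b=2873/1518 c=6235/1012 d=-6235/3036
S(7/2) = 25841/4048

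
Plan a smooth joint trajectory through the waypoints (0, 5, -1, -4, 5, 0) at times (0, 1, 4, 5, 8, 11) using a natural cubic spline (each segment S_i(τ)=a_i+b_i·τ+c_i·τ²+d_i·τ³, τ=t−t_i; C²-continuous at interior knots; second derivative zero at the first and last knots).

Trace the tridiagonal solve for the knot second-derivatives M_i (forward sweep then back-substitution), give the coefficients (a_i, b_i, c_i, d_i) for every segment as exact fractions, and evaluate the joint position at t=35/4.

Δ: Δ0=5, Δ1=-2, Δ2=-3, Δ3=3, Δ4=-5/3
row 1: diag=8, rhs=-42; c'=3/8, d'=-21/4
row 2: denom=8−3·3/8=55/8; d'=(-6−3·-21/4)/(55/8)=78/55
row 3: denom=8−1·8/55=432/55; d'=(36−1·78/55)/(432/55)=317/72
row 4: denom=12−3·55/144=521/48; d'=(-28−3·317/72)/(521/48)=-1978/521
back: M4=-1978/521
back: M3=317/72−55/144·-1978/521=9148/1563
back: M2=78/55−8/55·9148/1563=886/1563
back: M1=-21/4−3/8·886/1563=-2846/521
M: M0=0, M1=-2846/521, M2=886/1563, M3=9148/1563, M4=-1978/521, M5=0
seg 0: a=0, c=M0/2=0, d=(M1−M0)/(6·1)=-1423/1563, b=Δ0−h0·(2M0+M1)/6=9238/1563
seg 1: a=5, c=M1/2=-1423/521, d=(M2−M1)/(6·3)=4712/14067, b=Δ1−h1·(2M1+M2)/6=4969/1563
seg 2: a=-1, c=M2/2=443/1563, d=(M3−M2)/(6·1)=459/521, b=Δ2−h2·(2M2+M3)/6=-6509/1563
seg 3: a=-4, c=M3/2=4574/1563, d=(M4−M3)/(6·3)=-7541/14067, b=Δ3−h3·(2M3+M4)/6=-1492/1563
seg 4: a=5, c=M4/2=-989/521, d=(M5−M4)/(6·3)=989/4689, b=Δ4−h4·(2M4+M5)/6=3329/1563
t_q=35/4 → seg 4, τ=3/4; S=5+3329/1563·τ+-989/521·τ²+989/4689·τ³=187347/33344

  seg 0: a=0 b=9238/1563 c=0 d=-1423/1563
  seg 1: a=5 b=4969/1563 c=-1423/521 d=4712/14067
  seg 2: a=-1 b=-6509/1563 c=443/1563 d=459/521
  seg 3: a=-4 b=-1492/1563 c=4574/1563 d=-7541/14067
  seg 4: a=5 b=3329/1563 c=-989/521 d=989/4689
S(35/4) = 187347/33344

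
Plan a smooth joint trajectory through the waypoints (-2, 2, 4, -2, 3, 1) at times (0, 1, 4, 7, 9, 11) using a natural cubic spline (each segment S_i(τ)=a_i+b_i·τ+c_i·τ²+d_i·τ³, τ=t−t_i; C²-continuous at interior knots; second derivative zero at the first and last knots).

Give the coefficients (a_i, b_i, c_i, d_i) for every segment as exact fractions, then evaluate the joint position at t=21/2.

Δ: Δ0=4, Δ1=2/3, Δ2=-2, Δ3=5/2, Δ4=-1
row 1: diag=8, rhs=-20; c'=3/8, d'=-5/2
row 2: denom=12−3·3/8=87/8; d'=(-16−3·-5/2)/(87/8)=-68/87
row 3: denom=10−3·8/29=266/29; d'=(27−3·-68/87)/(266/29)=851/266
row 4: denom=8−2·29/133=1006/133; d'=(-21−2·851/266)/(1006/133)=-1822/503
back: M4=-1822/503
back: M3=851/266−29/133·-1822/503=4013/1006
back: M2=-68/87−8/29·4013/1006=-2840/1509
back: M1=-5/2−3/8·-2840/1509=-1805/1006
M: M0=0, M1=-1805/1006, M2=-2840/1509, M3=4013/1006, M4=-1822/503, M5=0
seg 0: a=-2, c=M0/2=0, d=(M1−M0)/(6·1)=-1805/6036, b=Δ0−h0·(2M0+M1)/6=25949/6036
seg 1: a=2, c=M1/2=-1805/2012, d=(M2−M1)/(6·3)=-265/54324, b=Δ1−h1·(2M1+M2)/6=10267/3018
seg 2: a=4, c=M2/2=-1420/1509, d=(M3−M2)/(6·3)=17719/54324, b=Δ2−h2·(2M2+M3)/6=-12751/6036
seg 3: a=-2, c=M3/2=4013/2012, d=(M4−M3)/(6·2)=-7657/12072, b=Δ3−h3·(2M3+M4)/6=3163/3018
seg 4: a=3, c=M4/2=-911/503, d=(M5−M4)/(6·2)=911/3018, b=Δ4−h4·(2M4+M5)/6=2135/1509
t_q=21/2 → seg 4, τ=3/2; S=3+2135/1509·τ+-911/503·τ²+911/3018·τ³=16627/8048

  seg 0: a=-2 b=25949/6036 c=0 d=-1805/6036
  seg 1: a=2 b=10267/3018 c=-1805/2012 d=-265/54324
  seg 2: a=4 b=-12751/6036 c=-1420/1509 d=17719/54324
  seg 3: a=-2 b=3163/3018 c=4013/2012 d=-7657/12072
  seg 4: a=3 b=2135/1509 c=-911/503 d=911/3018
S(21/2) = 16627/8048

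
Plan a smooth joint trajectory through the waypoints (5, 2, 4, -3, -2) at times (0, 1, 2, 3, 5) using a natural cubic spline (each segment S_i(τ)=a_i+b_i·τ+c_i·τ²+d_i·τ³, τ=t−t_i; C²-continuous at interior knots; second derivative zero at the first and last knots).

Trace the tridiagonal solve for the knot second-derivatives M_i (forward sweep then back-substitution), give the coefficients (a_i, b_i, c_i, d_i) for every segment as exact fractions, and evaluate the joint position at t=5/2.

  seg 0: a=5 b=-869/172 c=0 d=353/172
  seg 1: a=2 b=95/86 c=1059/172 d=-905/172
  seg 2: a=4 b=-407/172 c=-414/43 d=859/172
  seg 3: a=-3 b=-571/86 c=921/172 d=-307/344
S(5/2) = 1423/1376

Δ: Δ0=-3, Δ1=2, Δ2=-7, Δ3=1/2
row 1: diag=4, rhs=30; c'=1/4, d'=15/2
row 2: denom=4−1·1/4=15/4; d'=(-54−1·15/2)/(15/4)=-82/5
row 3: denom=6−1·4/15=86/15; d'=(45−1·-82/5)/(86/15)=921/86
back: M3=921/86
back: M2=-82/5−4/15·921/86=-828/43
back: M1=15/2−1/4·-828/43=1059/86
M: M0=0, M1=1059/86, M2=-828/43, M3=921/86, M4=0
seg 0: a=5, c=M0/2=0, d=(M1−M0)/(6·1)=353/172, b=Δ0−h0·(2M0+M1)/6=-869/172
seg 1: a=2, c=M1/2=1059/172, d=(M2−M1)/(6·1)=-905/172, b=Δ1−h1·(2M1+M2)/6=95/86
seg 2: a=4, c=M2/2=-414/43, d=(M3−M2)/(6·1)=859/172, b=Δ2−h2·(2M2+M3)/6=-407/172
seg 3: a=-3, c=M3/2=921/172, d=(M4−M3)/(6·2)=-307/344, b=Δ3−h3·(2M3+M4)/6=-571/86
t_q=5/2 → seg 2, τ=1/2; S=4+-407/172·τ+-414/43·τ²+859/172·τ³=1423/1376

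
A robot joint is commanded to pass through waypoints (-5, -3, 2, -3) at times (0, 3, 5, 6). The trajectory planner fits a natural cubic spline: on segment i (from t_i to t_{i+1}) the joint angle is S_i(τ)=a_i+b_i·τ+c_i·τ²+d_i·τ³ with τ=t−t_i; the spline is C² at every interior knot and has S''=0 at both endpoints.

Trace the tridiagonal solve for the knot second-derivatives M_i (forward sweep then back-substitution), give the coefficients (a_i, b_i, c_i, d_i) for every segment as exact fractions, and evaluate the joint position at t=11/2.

Δ: Δ0=2/3, Δ1=5/2, Δ2=-5
row 1: diag=10, rhs=11; c'=1/5, d'=11/10
row 2: denom=6−2·1/5=28/5; d'=(-45−2·11/10)/(28/5)=-59/7
back: M2=-59/7
back: M1=11/10−1/5·-59/7=39/14
M: M0=0, M1=39/14, M2=-59/7, M3=0
seg 0: a=-5, c=M0/2=0, d=(M1−M0)/(6·3)=13/84, b=Δ0−h0·(2M0+M1)/6=-61/84
seg 1: a=-3, c=M1/2=39/28, d=(M2−M1)/(6·2)=-157/168, b=Δ1−h1·(2M1+M2)/6=145/42
seg 2: a=2, c=M2/2=-59/14, d=(M3−M2)/(6·1)=59/42, b=Δ2−h2·(2M2+M3)/6=-46/21
t_q=11/2 → seg 2, τ=1/2; S=2+-46/21·τ+-59/14·τ²+59/42·τ³=3/112

  seg 0: a=-5 b=-61/84 c=0 d=13/84
  seg 1: a=-3 b=145/42 c=39/28 d=-157/168
  seg 2: a=2 b=-46/21 c=-59/14 d=59/42
S(11/2) = 3/112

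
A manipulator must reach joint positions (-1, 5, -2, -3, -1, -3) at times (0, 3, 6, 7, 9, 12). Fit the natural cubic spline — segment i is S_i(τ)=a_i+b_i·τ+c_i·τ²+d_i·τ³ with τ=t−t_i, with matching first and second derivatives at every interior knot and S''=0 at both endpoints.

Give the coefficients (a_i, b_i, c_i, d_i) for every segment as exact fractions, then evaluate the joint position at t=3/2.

Δ: Δ0=2, Δ1=-7/3, Δ2=-1, Δ3=1, Δ4=-2/3
row 1: diag=12, rhs=-26; c'=1/4, d'=-13/6
row 2: denom=8−3·1/4=29/4; d'=(8−3·-13/6)/(29/4)=2
row 3: denom=6−1·4/29=170/29; d'=(12−1·2)/(170/29)=29/17
row 4: denom=10−2·29/85=792/85; d'=(-10−2·29/17)/(792/85)=-95/66
back: M4=-95/66
back: M3=29/17−29/85·-95/66=145/66
back: M2=2−4/29·145/66=56/33
back: M1=-13/6−1/4·56/33=-57/22
M: M0=0, M1=-57/22, M2=56/33, M3=145/66, M4=-95/66, M5=0
seg 0: a=-1, c=M0/2=0, d=(M1−M0)/(6·3)=-19/132, b=Δ0−h0·(2M0+M1)/6=145/44
seg 1: a=5, c=M1/2=-57/44, d=(M2−M1)/(6·3)=283/1188, b=Δ1−h1·(2M1+M2)/6=-13/22
seg 2: a=-2, c=M2/2=28/33, d=(M3−M2)/(6·1)=1/12, b=Δ2−h2·(2M2+M3)/6=-85/44
seg 3: a=-3, c=M3/2=145/132, d=(M4−M3)/(6·2)=-10/33, b=Δ3−h3·(2M3+M4)/6=1/66
seg 4: a=-1, c=M4/2=-95/132, d=(M5−M4)/(6·3)=95/1188, b=Δ4−h4·(2M4+M5)/6=17/22
t_q=3/2 → seg 0, τ=3/2; S=-1+145/44·τ+0·τ²+-19/132·τ³=1217/352

  seg 0: a=-1 b=145/44 c=0 d=-19/132
  seg 1: a=5 b=-13/22 c=-57/44 d=283/1188
  seg 2: a=-2 b=-85/44 c=28/33 d=1/12
  seg 3: a=-3 b=1/66 c=145/132 d=-10/33
  seg 4: a=-1 b=17/22 c=-95/132 d=95/1188
S(3/2) = 1217/352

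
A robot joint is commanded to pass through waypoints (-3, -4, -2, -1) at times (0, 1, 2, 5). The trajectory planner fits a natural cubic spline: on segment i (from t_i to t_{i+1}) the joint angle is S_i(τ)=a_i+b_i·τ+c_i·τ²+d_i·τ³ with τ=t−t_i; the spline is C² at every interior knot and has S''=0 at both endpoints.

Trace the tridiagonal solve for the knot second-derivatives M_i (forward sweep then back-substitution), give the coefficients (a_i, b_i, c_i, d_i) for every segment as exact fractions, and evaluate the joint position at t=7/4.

Δ: Δ0=-1, Δ1=2, Δ2=1/3
row 1: diag=4, rhs=18; c'=1/4, d'=9/2
row 2: denom=8−1·1/4=31/4; d'=(-10−1·9/2)/(31/4)=-58/31
back: M2=-58/31
back: M1=9/2−1/4·-58/31=154/31
M: M0=0, M1=154/31, M2=-58/31, M3=0
seg 0: a=-3, c=M0/2=0, d=(M1−M0)/(6·1)=77/93, b=Δ0−h0·(2M0+M1)/6=-170/93
seg 1: a=-4, c=M1/2=77/31, d=(M2−M1)/(6·1)=-106/93, b=Δ1−h1·(2M1+M2)/6=61/93
seg 2: a=-2, c=M2/2=-29/31, d=(M3−M2)/(6·3)=29/279, b=Δ2−h2·(2M2+M3)/6=205/93
t_q=7/4 → seg 1, τ=3/4; S=-4+61/93·τ+77/31·τ²+-106/93·τ³=-2571/992

  seg 0: a=-3 b=-170/93 c=0 d=77/93
  seg 1: a=-4 b=61/93 c=77/31 d=-106/93
  seg 2: a=-2 b=205/93 c=-29/31 d=29/279
S(7/4) = -2571/992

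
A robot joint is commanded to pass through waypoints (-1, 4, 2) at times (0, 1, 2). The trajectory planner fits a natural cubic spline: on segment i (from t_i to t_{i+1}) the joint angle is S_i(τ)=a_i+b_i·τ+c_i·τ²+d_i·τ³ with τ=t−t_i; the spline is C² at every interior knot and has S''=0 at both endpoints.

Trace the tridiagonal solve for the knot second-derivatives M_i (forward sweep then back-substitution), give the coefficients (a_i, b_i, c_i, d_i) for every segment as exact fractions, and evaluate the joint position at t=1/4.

Δ: Δ0=5, Δ1=-2
row 1: diag=4, rhs=-42; c'=1/4, d'=-21/2
back: M1=-21/2
M: M0=0, M1=-21/2, M2=0
seg 0: a=-1, c=M0/2=0, d=(M1−M0)/(6·1)=-7/4, b=Δ0−h0·(2M0+M1)/6=27/4
seg 1: a=4, c=M1/2=-21/4, d=(M2−M1)/(6·1)=7/4, b=Δ1−h1·(2M1+M2)/6=3/2
t_q=1/4 → seg 0, τ=1/4; S=-1+27/4·τ+0·τ²+-7/4·τ³=169/256

  seg 0: a=-1 b=27/4 c=0 d=-7/4
  seg 1: a=4 b=3/2 c=-21/4 d=7/4
S(1/4) = 169/256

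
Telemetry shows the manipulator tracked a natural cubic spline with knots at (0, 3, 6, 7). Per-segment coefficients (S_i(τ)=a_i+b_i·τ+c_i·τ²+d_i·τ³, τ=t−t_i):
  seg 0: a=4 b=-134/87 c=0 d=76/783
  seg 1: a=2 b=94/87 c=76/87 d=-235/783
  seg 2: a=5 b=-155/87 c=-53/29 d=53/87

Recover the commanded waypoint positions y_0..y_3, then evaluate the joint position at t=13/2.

y_0 = S_0(0) = a_0 = 4
y_1 = S_1(0) = a_1 = 2
y_2 = S_2(0) = a_2 = 5
y_3 = S_2(1) = 2
t_q=13/2 is in segment 2 (τ=1/2); S_2(τ)=865/232

y_0=4 y_1=2 y_2=5 y_3=2
S(13/2) = 865/232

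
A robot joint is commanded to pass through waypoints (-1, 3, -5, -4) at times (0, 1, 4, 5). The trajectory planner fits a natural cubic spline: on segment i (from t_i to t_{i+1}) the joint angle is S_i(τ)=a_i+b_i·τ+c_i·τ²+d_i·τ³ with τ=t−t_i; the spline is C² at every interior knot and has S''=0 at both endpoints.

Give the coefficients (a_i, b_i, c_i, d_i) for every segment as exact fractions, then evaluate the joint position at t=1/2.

  seg 0: a=-1 b=853/165 c=0 d=-193/165
  seg 1: a=3 b=274/165 c=-193/55 d=31/45
  seg 2: a=-5 b=-131/165 c=148/55 d=-148/165
S(1/2) = 633/440

Δ: Δ0=4, Δ1=-8/3, Δ2=1
row 1: diag=8, rhs=-40; c'=3/8, d'=-5
row 2: denom=8−3·3/8=55/8; d'=(22−3·-5)/(55/8)=296/55
back: M2=296/55
back: M1=-5−3/8·296/55=-386/55
M: M0=0, M1=-386/55, M2=296/55, M3=0
seg 0: a=-1, c=M0/2=0, d=(M1−M0)/(6·1)=-193/165, b=Δ0−h0·(2M0+M1)/6=853/165
seg 1: a=3, c=M1/2=-193/55, d=(M2−M1)/(6·3)=31/45, b=Δ1−h1·(2M1+M2)/6=274/165
seg 2: a=-5, c=M2/2=148/55, d=(M3−M2)/(6·1)=-148/165, b=Δ2−h2·(2M2+M3)/6=-131/165
t_q=1/2 → seg 0, τ=1/2; S=-1+853/165·τ+0·τ²+-193/165·τ³=633/440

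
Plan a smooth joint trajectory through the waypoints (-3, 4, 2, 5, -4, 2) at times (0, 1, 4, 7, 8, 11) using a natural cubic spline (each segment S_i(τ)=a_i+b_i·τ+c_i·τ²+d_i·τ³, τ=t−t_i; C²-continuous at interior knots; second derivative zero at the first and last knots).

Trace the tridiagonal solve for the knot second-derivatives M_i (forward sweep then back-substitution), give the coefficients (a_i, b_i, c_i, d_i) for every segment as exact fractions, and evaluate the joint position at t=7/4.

Δ: Δ0=7, Δ1=-2/3, Δ2=1, Δ3=-9, Δ4=2
row 1: diag=8, rhs=-46; c'=3/8, d'=-23/4
row 2: denom=12−3·3/8=87/8; d'=(10−3·-23/4)/(87/8)=218/87
row 3: denom=8−3·8/29=208/29; d'=(-60−3·218/87)/(208/29)=-979/104
row 4: denom=8−1·29/208=1635/208; d'=(66−1·-979/104)/(1635/208)=15686/1635
back: M4=15686/1635
back: M3=-979/104−29/208·15686/1635=-17578/1635
back: M2=218/87−8/29·-17578/1635=2982/545
back: M1=-23/4−3/8·2982/545=-4252/545
M: M0=0, M1=-4252/545, M2=2982/545, M3=-17578/1635, M4=15686/1635, M5=0
seg 0: a=-3, c=M0/2=0, d=(M1−M0)/(6·1)=-2126/1635, b=Δ0−h0·(2M0+M1)/6=13571/1635
seg 1: a=4, c=M1/2=-2126/545, d=(M2−M1)/(6·3)=3617/4905, b=Δ1−h1·(2M1+M2)/6=7193/1635
seg 2: a=2, c=M2/2=1491/545, d=(M3−M2)/(6·3)=-13262/14715, b=Δ2−h2·(2M2+M3)/6=1478/1635
seg 3: a=5, c=M3/2=-8789/1635, d=(M4−M3)/(6·1)=1848/545, b=Δ3−h3·(2M3+M4)/6=-2294/327
seg 4: a=-4, c=M4/2=7843/1635, d=(M5−M4)/(6·3)=-7843/14715, b=Δ4−h4·(2M4+M5)/6=-12416/1635
t_q=7/4 → seg 1, τ=3/4; S=4+7193/1635·τ+-2126/545·τ²+3617/4905·τ³=188923/34880

  seg 0: a=-3 b=13571/1635 c=0 d=-2126/1635
  seg 1: a=4 b=7193/1635 c=-2126/545 d=3617/4905
  seg 2: a=2 b=1478/1635 c=1491/545 d=-13262/14715
  seg 3: a=5 b=-2294/327 c=-8789/1635 d=1848/545
  seg 4: a=-4 b=-12416/1635 c=7843/1635 d=-7843/14715
S(7/4) = 188923/34880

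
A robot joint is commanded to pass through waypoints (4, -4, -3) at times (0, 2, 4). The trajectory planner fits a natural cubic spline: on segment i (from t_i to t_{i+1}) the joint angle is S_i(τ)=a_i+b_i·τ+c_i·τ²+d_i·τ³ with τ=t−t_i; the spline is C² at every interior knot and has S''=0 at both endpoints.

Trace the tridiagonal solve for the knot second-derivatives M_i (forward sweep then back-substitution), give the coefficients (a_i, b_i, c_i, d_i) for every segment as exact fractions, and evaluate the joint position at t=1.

Δ: Δ0=-4, Δ1=1/2
row 1: diag=8, rhs=27; c'=1/4, d'=27/8
back: M1=27/8
M: M0=0, M1=27/8, M2=0
seg 0: a=4, c=M0/2=0, d=(M1−M0)/(6·2)=9/32, b=Δ0−h0·(2M0+M1)/6=-41/8
seg 1: a=-4, c=M1/2=27/16, d=(M2−M1)/(6·2)=-9/32, b=Δ1−h1·(2M1+M2)/6=-7/4
t_q=1 → seg 0, τ=1; S=4+-41/8·τ+0·τ²+9/32·τ³=-27/32

  seg 0: a=4 b=-41/8 c=0 d=9/32
  seg 1: a=-4 b=-7/4 c=27/16 d=-9/32
S(1) = -27/32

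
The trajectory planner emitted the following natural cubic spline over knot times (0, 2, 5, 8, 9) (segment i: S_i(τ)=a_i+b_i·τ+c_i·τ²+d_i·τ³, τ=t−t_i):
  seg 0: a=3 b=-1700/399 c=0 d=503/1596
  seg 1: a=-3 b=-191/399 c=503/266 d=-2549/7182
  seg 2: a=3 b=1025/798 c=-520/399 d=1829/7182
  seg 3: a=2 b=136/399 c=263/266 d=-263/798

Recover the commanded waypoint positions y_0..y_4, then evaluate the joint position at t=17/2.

y_0 = S_0(0) = a_0 = 3
y_1 = S_1(0) = a_1 = -3
y_2 = S_2(0) = a_2 = 3
y_3 = S_3(0) = a_3 = 2
y_4 = S_3(1) = 3
t_q=17/2 is in segment 3 (τ=1/2); S_3(τ)=5057/2128

y_0=3 y_1=-3 y_2=3 y_3=2 y_4=3
S(17/2) = 5057/2128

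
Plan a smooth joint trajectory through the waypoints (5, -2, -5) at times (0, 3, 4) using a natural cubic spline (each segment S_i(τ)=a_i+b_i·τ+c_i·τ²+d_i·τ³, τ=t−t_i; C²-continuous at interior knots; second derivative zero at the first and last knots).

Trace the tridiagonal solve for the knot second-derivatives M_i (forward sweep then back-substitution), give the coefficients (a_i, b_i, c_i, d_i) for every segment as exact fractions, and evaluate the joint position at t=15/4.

  seg 0: a=5 b=-25/12 c=0 d=-1/36
  seg 1: a=-2 b=-17/6 c=-1/4 d=1/12
S(15/4) = -1083/256

Δ: Δ0=-7/3, Δ1=-3
row 1: diag=8, rhs=-4; c'=1/8, d'=-1/2
back: M1=-1/2
M: M0=0, M1=-1/2, M2=0
seg 0: a=5, c=M0/2=0, d=(M1−M0)/(6·3)=-1/36, b=Δ0−h0·(2M0+M1)/6=-25/12
seg 1: a=-2, c=M1/2=-1/4, d=(M2−M1)/(6·1)=1/12, b=Δ1−h1·(2M1+M2)/6=-17/6
t_q=15/4 → seg 1, τ=3/4; S=-2+-17/6·τ+-1/4·τ²+1/12·τ³=-1083/256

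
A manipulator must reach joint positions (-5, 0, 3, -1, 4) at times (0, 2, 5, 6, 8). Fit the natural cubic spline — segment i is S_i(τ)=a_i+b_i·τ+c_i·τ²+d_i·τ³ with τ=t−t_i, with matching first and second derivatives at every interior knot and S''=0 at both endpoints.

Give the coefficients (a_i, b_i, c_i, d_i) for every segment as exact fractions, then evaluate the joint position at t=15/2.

Δ: Δ0=5/2, Δ1=1, Δ2=-4, Δ3=5/2
row 1: diag=10, rhs=-9; c'=3/10, d'=-9/10
row 2: denom=8−3·3/10=71/10; d'=(-30−3·-9/10)/(71/10)=-273/71
row 3: denom=6−1·10/71=416/71; d'=(39−1·-273/71)/(416/71)=117/16
back: M3=117/16
back: M2=-273/71−10/71·117/16=-39/8
back: M1=-9/10−3/10·-39/8=9/16
M: M0=0, M1=9/16, M2=-39/8, M3=117/16, M4=0
seg 0: a=-5, c=M0/2=0, d=(M1−M0)/(6·2)=3/64, b=Δ0−h0·(2M0+M1)/6=37/16
seg 1: a=0, c=M1/2=9/32, d=(M2−M1)/(6·3)=-29/96, b=Δ1−h1·(2M1+M2)/6=23/8
seg 2: a=3, c=M2/2=-39/16, d=(M3−M2)/(6·1)=65/32, b=Δ2−h2·(2M2+M3)/6=-115/32
seg 3: a=-1, c=M3/2=117/32, d=(M4−M3)/(6·2)=-39/64, b=Δ3−h3·(2M3+M4)/6=-19/8
t_q=15/2 → seg 3, τ=3/2; S=-1+-19/8·τ+117/32·τ²+-39/64·τ³=823/512

  seg 0: a=-5 b=37/16 c=0 d=3/64
  seg 1: a=0 b=23/8 c=9/32 d=-29/96
  seg 2: a=3 b=-115/32 c=-39/16 d=65/32
  seg 3: a=-1 b=-19/8 c=117/32 d=-39/64
S(15/2) = 823/512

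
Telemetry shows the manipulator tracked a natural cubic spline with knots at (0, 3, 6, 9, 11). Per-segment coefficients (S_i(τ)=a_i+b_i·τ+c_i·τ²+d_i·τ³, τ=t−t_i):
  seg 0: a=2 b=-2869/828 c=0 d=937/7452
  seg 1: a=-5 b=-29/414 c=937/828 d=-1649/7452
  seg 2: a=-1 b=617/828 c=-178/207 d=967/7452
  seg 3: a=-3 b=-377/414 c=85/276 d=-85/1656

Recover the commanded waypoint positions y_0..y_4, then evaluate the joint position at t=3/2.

y_0=2 y_1=-5 y_2=-1 y_3=-3 y_4=-4
S(3/2) = -2041/736

y_0 = S_0(0) = a_0 = 2
y_1 = S_1(0) = a_1 = -5
y_2 = S_2(0) = a_2 = -1
y_3 = S_3(0) = a_3 = -3
y_4 = S_3(2) = -4
t_q=3/2 is in segment 0 (τ=3/2); S_0(τ)=-2041/736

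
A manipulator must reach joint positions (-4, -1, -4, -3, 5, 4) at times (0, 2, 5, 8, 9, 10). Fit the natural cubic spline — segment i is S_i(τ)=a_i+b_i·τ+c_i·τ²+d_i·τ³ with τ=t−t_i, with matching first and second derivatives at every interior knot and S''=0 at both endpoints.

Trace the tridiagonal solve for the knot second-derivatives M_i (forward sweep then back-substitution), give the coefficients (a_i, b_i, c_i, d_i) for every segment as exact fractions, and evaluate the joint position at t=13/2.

  seg 0: a=-4 b=11671/6162 c=0 d=-607/6162
  seg 1: a=-1 b=4387/6162 c=-607/1027 d=29/4266
  seg 2: a=-4 b=-8167/3081 c=-3265/6162 d=28183/55458
  seg 3: a=-3 b=48625/6162 c=4153/1027 d=-24247/6162
  seg 4: a=5 b=12860/3081 c=-15941/2054 d=15941/6162
S(13/2) = -122471/16432

Δ: Δ0=3/2, Δ1=-1, Δ2=1/3, Δ3=8, Δ4=-1
row 1: diag=10, rhs=-15; c'=3/10, d'=-3/2
row 2: denom=12−3·3/10=111/10; d'=(8−3·-3/2)/(111/10)=125/111
row 3: denom=8−3·10/37=266/37; d'=(46−3·125/111)/(266/37)=83/14
row 4: denom=4−1·37/266=1027/266; d'=(-54−1·83/14)/(1027/266)=-15941/1027
back: M4=-15941/1027
back: M3=83/14−37/266·-15941/1027=8306/1027
back: M2=125/111−10/37·8306/1027=-3265/3081
back: M1=-3/2−3/10·-3265/3081=-1214/1027
M: M0=0, M1=-1214/1027, M2=-3265/3081, M3=8306/1027, M4=-15941/1027, M5=0
seg 0: a=-4, c=M0/2=0, d=(M1−M0)/(6·2)=-607/6162, b=Δ0−h0·(2M0+M1)/6=11671/6162
seg 1: a=-1, c=M1/2=-607/1027, d=(M2−M1)/(6·3)=29/4266, b=Δ1−h1·(2M1+M2)/6=4387/6162
seg 2: a=-4, c=M2/2=-3265/6162, d=(M3−M2)/(6·3)=28183/55458, b=Δ2−h2·(2M2+M3)/6=-8167/3081
seg 3: a=-3, c=M3/2=4153/1027, d=(M4−M3)/(6·1)=-24247/6162, b=Δ3−h3·(2M3+M4)/6=48625/6162
seg 4: a=5, c=M4/2=-15941/2054, d=(M5−M4)/(6·1)=15941/6162, b=Δ4−h4·(2M4+M5)/6=12860/3081
t_q=13/2 → seg 2, τ=3/2; S=-4+-8167/3081·τ+-3265/6162·τ²+28183/55458·τ³=-122471/16432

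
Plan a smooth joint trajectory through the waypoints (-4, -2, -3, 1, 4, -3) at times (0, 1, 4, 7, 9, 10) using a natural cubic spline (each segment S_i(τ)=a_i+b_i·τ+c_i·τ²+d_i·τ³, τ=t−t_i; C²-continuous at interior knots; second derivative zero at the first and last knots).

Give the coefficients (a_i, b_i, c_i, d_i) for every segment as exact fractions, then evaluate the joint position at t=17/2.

Δ: Δ0=2, Δ1=-1/3, Δ2=4/3, Δ3=3/2, Δ4=-7
row 1: diag=8, rhs=-14; c'=3/8, d'=-7/4
row 2: denom=12−3·3/8=87/8; d'=(10−3·-7/4)/(87/8)=122/87
row 3: denom=10−3·8/29=266/29; d'=(1−3·122/87)/(266/29)=-93/266
row 4: denom=6−2·29/133=740/133; d'=(-51−2·-93/266)/(740/133)=-669/74
back: M4=-669/74
back: M3=-93/266−29/133·-669/74=60/37
back: M2=122/87−8/29·60/37=106/111
back: M1=-7/4−3/8·106/111=-78/37
M: M0=0, M1=-78/37, M2=106/111, M3=60/37, M4=-669/74, M5=0
seg 0: a=-4, c=M0/2=0, d=(M1−M0)/(6·1)=-13/37, b=Δ0−h0·(2M0+M1)/6=87/37
seg 1: a=-2, c=M1/2=-39/37, d=(M2−M1)/(6·3)=170/999, b=Δ1−h1·(2M1+M2)/6=48/37
seg 2: a=-3, c=M2/2=53/111, d=(M3−M2)/(6·3)=1/27, b=Δ2−h2·(2M2+M3)/6=-16/37
seg 3: a=1, c=M3/2=30/37, d=(M4−M3)/(6·2)=-263/296, b=Δ3−h3·(2M3+M4)/6=127/37
seg 4: a=4, c=M4/2=-669/148, d=(M5−M4)/(6·1)=223/148, b=Δ4−h4·(2M4+M5)/6=-295/74
t_q=17/2 → seg 3, τ=3/2; S=1+127/37·τ+30/37·τ²+-263/296·τ³=11779/2368

  seg 0: a=-4 b=87/37 c=0 d=-13/37
  seg 1: a=-2 b=48/37 c=-39/37 d=170/999
  seg 2: a=-3 b=-16/37 c=53/111 d=1/27
  seg 3: a=1 b=127/37 c=30/37 d=-263/296
  seg 4: a=4 b=-295/74 c=-669/148 d=223/148
S(17/2) = 11779/2368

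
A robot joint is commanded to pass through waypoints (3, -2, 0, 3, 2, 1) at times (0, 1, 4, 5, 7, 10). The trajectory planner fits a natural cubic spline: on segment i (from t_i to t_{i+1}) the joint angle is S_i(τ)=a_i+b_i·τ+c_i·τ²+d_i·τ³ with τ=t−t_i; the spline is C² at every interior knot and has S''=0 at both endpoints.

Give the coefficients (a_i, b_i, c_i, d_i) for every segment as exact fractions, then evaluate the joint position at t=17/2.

Δ: Δ0=-5, Δ1=2/3, Δ2=3, Δ3=-1/2, Δ4=-1/3
row 1: diag=8, rhs=34; c'=3/8, d'=17/4
row 2: denom=8−3·3/8=55/8; d'=(14−3·17/4)/(55/8)=2/11
row 3: denom=6−1·8/55=322/55; d'=(-21−1·2/11)/(322/55)=-1165/322
row 4: denom=10−2·55/161=1500/161; d'=(1−2·-1165/322)/(1500/161)=221/250
back: M4=221/250
back: M3=-1165/322−55/161·221/250=-98/25
back: M2=2/11−8/55·-98/25=94/125
back: M1=17/4−3/8·94/125=496/125
M: M0=0, M1=496/125, M2=94/125, M3=-98/25, M4=221/250, M5=0
seg 0: a=3, c=M0/2=0, d=(M1−M0)/(6·1)=248/375, b=Δ0−h0·(2M0+M1)/6=-2123/375
seg 1: a=-2, c=M1/2=248/125, d=(M2−M1)/(6·3)=-67/375, b=Δ1−h1·(2M1+M2)/6=-1379/375
seg 2: a=0, c=M2/2=47/125, d=(M3−M2)/(6·1)=-292/375, b=Δ2−h2·(2M2+M3)/6=1276/375
seg 3: a=3, c=M3/2=-49/25, d=(M4−M3)/(6·2)=1201/3000, b=Δ3−h3·(2M3+M4)/6=682/375
seg 4: a=2, c=M4/2=221/500, d=(M5−M4)/(6·3)=-221/4500, b=Δ4−h4·(2M4+M5)/6=-913/750
t_q=17/2 → seg 4, τ=3/2; S=2+-913/750·τ+221/500·τ²+-221/4500·τ³=4011/4000

  seg 0: a=3 b=-2123/375 c=0 d=248/375
  seg 1: a=-2 b=-1379/375 c=248/125 d=-67/375
  seg 2: a=0 b=1276/375 c=47/125 d=-292/375
  seg 3: a=3 b=682/375 c=-49/25 d=1201/3000
  seg 4: a=2 b=-913/750 c=221/500 d=-221/4500
S(17/2) = 4011/4000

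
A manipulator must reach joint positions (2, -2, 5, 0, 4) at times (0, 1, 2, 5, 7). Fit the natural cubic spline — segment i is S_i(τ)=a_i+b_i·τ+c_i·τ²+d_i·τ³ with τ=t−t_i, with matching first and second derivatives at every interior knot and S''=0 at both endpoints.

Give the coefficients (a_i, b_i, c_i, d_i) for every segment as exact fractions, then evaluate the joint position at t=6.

Δ: Δ0=-4, Δ1=7, Δ2=-5/3, Δ3=2
row 1: diag=4, rhs=66; c'=1/4, d'=33/2
row 2: denom=8−1·1/4=31/4; d'=(-52−1·33/2)/(31/4)=-274/31
row 3: denom=10−3·12/31=274/31; d'=(22−3·-274/31)/(274/31)=752/137
back: M3=752/137
back: M2=-274/31−12/31·752/137=-1502/137
back: M1=33/2−1/4·-1502/137=2636/137
M: M0=0, M1=2636/137, M2=-1502/137, M3=752/137, M4=0
seg 0: a=2, c=M0/2=0, d=(M1−M0)/(6·1)=1318/411, b=Δ0−h0·(2M0+M1)/6=-2962/411
seg 1: a=-2, c=M1/2=1318/137, d=(M2−M1)/(6·1)=-2069/411, b=Δ1−h1·(2M1+M2)/6=992/411
seg 2: a=5, c=M2/2=-751/137, d=(M3−M2)/(6·3)=1127/1233, b=Δ2−h2·(2M2+M3)/6=2693/411
seg 3: a=0, c=M3/2=376/137, d=(M4−M3)/(6·2)=-188/411, b=Δ3−h3·(2M3+M4)/6=-682/411
t_q=6 → seg 3, τ=1; S=0+-682/411·τ+376/137·τ²+-188/411·τ³=86/137

  seg 0: a=2 b=-2962/411 c=0 d=1318/411
  seg 1: a=-2 b=992/411 c=1318/137 d=-2069/411
  seg 2: a=5 b=2693/411 c=-751/137 d=1127/1233
  seg 3: a=0 b=-682/411 c=376/137 d=-188/411
S(6) = 86/137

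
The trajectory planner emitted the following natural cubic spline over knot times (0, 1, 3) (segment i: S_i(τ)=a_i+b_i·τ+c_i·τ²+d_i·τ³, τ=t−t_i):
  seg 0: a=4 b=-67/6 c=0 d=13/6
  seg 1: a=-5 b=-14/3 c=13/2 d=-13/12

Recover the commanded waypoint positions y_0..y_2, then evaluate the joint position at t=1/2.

y_0=4 y_1=-5 y_2=3
S(1/2) = -21/16

y_0 = S_0(0) = a_0 = 4
y_1 = S_1(0) = a_1 = -5
y_2 = S_1(2) = 3
t_q=1/2 is in segment 0 (τ=1/2); S_0(τ)=-21/16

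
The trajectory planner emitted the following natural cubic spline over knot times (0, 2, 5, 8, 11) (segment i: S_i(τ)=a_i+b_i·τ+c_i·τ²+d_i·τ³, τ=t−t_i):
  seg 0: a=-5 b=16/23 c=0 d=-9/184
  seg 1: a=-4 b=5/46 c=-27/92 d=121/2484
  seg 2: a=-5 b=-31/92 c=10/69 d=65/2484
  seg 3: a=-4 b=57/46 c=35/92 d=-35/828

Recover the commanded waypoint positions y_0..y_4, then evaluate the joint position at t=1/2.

y_0=-5 y_1=-4 y_2=-5 y_3=-4 y_4=2
S(1/2) = -6857/1472

y_0 = S_0(0) = a_0 = -5
y_1 = S_1(0) = a_1 = -4
y_2 = S_2(0) = a_2 = -5
y_3 = S_3(0) = a_3 = -4
y_4 = S_3(3) = 2
t_q=1/2 is in segment 0 (τ=1/2); S_0(τ)=-6857/1472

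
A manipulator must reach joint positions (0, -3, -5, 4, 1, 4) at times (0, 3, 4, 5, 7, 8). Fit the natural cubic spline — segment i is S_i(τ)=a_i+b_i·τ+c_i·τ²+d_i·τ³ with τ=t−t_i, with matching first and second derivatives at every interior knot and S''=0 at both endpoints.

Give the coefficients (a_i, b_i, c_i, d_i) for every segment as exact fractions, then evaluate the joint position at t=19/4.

  seg 0: a=0 b=347/472 c=0 d=-91/472
  seg 1: a=-3 b=-1055/236 c=-819/472 d=1985/472
  seg 2: a=-5 b=2207/472 c=642/59 d=-3095/472
  seg 3: a=4 b=1597/236 c=-4149/472 d=1099/472
  seg 4: a=1 b=-107/236 c=2445/472 d=-815/472
S(19/4) = 953/512

Δ: Δ0=-1, Δ1=-2, Δ2=9, Δ3=-3/2, Δ4=3
row 1: diag=8, rhs=-6; c'=1/8, d'=-3/4
row 2: denom=4−1·1/8=31/8; d'=(66−1·-3/4)/(31/8)=534/31
row 3: denom=6−1·8/31=178/31; d'=(-63−1·534/31)/(178/31)=-2487/178
row 4: denom=6−2·31/89=472/89; d'=(27−2·-2487/178)/(472/89)=2445/236
back: M4=2445/236
back: M3=-2487/178−31/89·2445/236=-4149/236
back: M2=534/31−8/31·-4149/236=1284/59
back: M1=-3/4−1/8·1284/59=-819/236
M: M0=0, M1=-819/236, M2=1284/59, M3=-4149/236, M4=2445/236, M5=0
seg 0: a=0, c=M0/2=0, d=(M1−M0)/(6·3)=-91/472, b=Δ0−h0·(2M0+M1)/6=347/472
seg 1: a=-3, c=M1/2=-819/472, d=(M2−M1)/(6·1)=1985/472, b=Δ1−h1·(2M1+M2)/6=-1055/236
seg 2: a=-5, c=M2/2=642/59, d=(M3−M2)/(6·1)=-3095/472, b=Δ2−h2·(2M2+M3)/6=2207/472
seg 3: a=4, c=M3/2=-4149/472, d=(M4−M3)/(6·2)=1099/472, b=Δ3−h3·(2M3+M4)/6=1597/236
seg 4: a=1, c=M4/2=2445/472, d=(M5−M4)/(6·1)=-815/472, b=Δ4−h4·(2M4+M5)/6=-107/236
t_q=19/4 → seg 2, τ=3/4; S=-5+2207/472·τ+642/59·τ²+-3095/472·τ³=953/512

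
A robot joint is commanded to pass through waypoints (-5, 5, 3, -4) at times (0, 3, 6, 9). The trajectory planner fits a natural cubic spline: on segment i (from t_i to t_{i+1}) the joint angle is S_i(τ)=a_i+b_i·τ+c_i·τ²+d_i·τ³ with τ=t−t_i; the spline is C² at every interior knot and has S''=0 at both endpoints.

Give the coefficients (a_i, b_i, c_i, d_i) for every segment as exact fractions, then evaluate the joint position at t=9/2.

  seg 0: a=-5 b=193/45 c=0 d=-43/405
  seg 1: a=5 b=64/45 c=-43/45 d=7/81
  seg 2: a=3 b=-89/45 c=-8/45 d=8/405
S(9/2) = 211/40

Δ: Δ0=10/3, Δ1=-2/3, Δ2=-7/3
row 1: diag=12, rhs=-24; c'=1/4, d'=-2
row 2: denom=12−3·1/4=45/4; d'=(-10−3·-2)/(45/4)=-16/45
back: M2=-16/45
back: M1=-2−1/4·-16/45=-86/45
M: M0=0, M1=-86/45, M2=-16/45, M3=0
seg 0: a=-5, c=M0/2=0, d=(M1−M0)/(6·3)=-43/405, b=Δ0−h0·(2M0+M1)/6=193/45
seg 1: a=5, c=M1/2=-43/45, d=(M2−M1)/(6·3)=7/81, b=Δ1−h1·(2M1+M2)/6=64/45
seg 2: a=3, c=M2/2=-8/45, d=(M3−M2)/(6·3)=8/405, b=Δ2−h2·(2M2+M3)/6=-89/45
t_q=9/2 → seg 1, τ=3/2; S=5+64/45·τ+-43/45·τ²+7/81·τ³=211/40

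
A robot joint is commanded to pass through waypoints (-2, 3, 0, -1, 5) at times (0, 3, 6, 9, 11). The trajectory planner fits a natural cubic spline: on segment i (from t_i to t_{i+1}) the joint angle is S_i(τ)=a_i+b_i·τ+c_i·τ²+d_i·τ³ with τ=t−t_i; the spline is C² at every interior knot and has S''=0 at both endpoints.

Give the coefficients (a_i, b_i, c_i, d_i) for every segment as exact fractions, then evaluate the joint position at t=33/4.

Δ: Δ0=5/3, Δ1=-1, Δ2=-1/3, Δ3=3
row 1: diag=12, rhs=-16; c'=1/4, d'=-4/3
row 2: denom=12−3·1/4=45/4; d'=(4−3·-4/3)/(45/4)=32/45
row 3: denom=10−3·4/15=46/5; d'=(20−3·32/45)/(46/5)=134/69
back: M3=134/69
back: M2=32/45−4/15·134/69=40/207
back: M1=-4/3−1/4·40/207=-286/207
M: M0=0, M1=-286/207, M2=40/207, M3=134/69, M4=0
seg 0: a=-2, c=M0/2=0, d=(M1−M0)/(6·3)=-143/1863, b=Δ0−h0·(2M0+M1)/6=488/207
seg 1: a=3, c=M1/2=-143/207, d=(M2−M1)/(6·3)=163/1863, b=Δ1−h1·(2M1+M2)/6=59/207
seg 2: a=0, c=M2/2=20/207, d=(M3−M2)/(6·3)=181/1863, b=Δ2−h2·(2M2+M3)/6=-310/207
seg 3: a=-1, c=M3/2=67/69, d=(M4−M3)/(6·2)=-67/414, b=Δ3−h3·(2M3+M4)/6=353/207
t_q=33/4 → seg 2, τ=9/4; S=0+-310/207·τ+20/207·τ²+181/1863·τ³=-2611/1472

  seg 0: a=-2 b=488/207 c=0 d=-143/1863
  seg 1: a=3 b=59/207 c=-143/207 d=163/1863
  seg 2: a=0 b=-310/207 c=20/207 d=181/1863
  seg 3: a=-1 b=353/207 c=67/69 d=-67/414
S(33/4) = -2611/1472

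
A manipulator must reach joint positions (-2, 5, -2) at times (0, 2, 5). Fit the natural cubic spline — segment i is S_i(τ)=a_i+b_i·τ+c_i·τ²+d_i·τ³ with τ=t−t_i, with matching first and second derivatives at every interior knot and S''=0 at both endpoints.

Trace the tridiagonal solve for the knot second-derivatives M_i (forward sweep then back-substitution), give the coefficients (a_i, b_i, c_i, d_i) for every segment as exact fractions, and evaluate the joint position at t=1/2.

  seg 0: a=-2 b=14/3 c=0 d=-7/24
  seg 1: a=5 b=7/6 c=-7/4 d=7/36
S(1/2) = 19/64

Δ: Δ0=7/2, Δ1=-7/3
row 1: diag=10, rhs=-35; c'=3/10, d'=-7/2
back: M1=-7/2
M: M0=0, M1=-7/2, M2=0
seg 0: a=-2, c=M0/2=0, d=(M1−M0)/(6·2)=-7/24, b=Δ0−h0·(2M0+M1)/6=14/3
seg 1: a=5, c=M1/2=-7/4, d=(M2−M1)/(6·3)=7/36, b=Δ1−h1·(2M1+M2)/6=7/6
t_q=1/2 → seg 0, τ=1/2; S=-2+14/3·τ+0·τ²+-7/24·τ³=19/64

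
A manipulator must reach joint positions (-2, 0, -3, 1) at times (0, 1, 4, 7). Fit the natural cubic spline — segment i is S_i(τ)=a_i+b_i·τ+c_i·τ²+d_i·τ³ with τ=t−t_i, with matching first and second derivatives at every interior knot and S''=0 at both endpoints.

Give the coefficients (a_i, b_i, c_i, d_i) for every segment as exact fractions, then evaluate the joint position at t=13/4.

  seg 0: a=-2 b=217/87 c=0 d=-43/87
  seg 1: a=0 b=88/87 c=-43/29 d=212/783
  seg 2: a=-3 b=-50/87 c=83/87 d=-83/783
S(13/4) = -249/116

Δ: Δ0=2, Δ1=-1, Δ2=4/3
row 1: diag=8, rhs=-18; c'=3/8, d'=-9/4
row 2: denom=12−3·3/8=87/8; d'=(14−3·-9/4)/(87/8)=166/87
back: M2=166/87
back: M1=-9/4−3/8·166/87=-86/29
M: M0=0, M1=-86/29, M2=166/87, M3=0
seg 0: a=-2, c=M0/2=0, d=(M1−M0)/(6·1)=-43/87, b=Δ0−h0·(2M0+M1)/6=217/87
seg 1: a=0, c=M1/2=-43/29, d=(M2−M1)/(6·3)=212/783, b=Δ1−h1·(2M1+M2)/6=88/87
seg 2: a=-3, c=M2/2=83/87, d=(M3−M2)/(6·3)=-83/783, b=Δ2−h2·(2M2+M3)/6=-50/87
t_q=13/4 → seg 1, τ=9/4; S=0+88/87·τ+-43/29·τ²+212/783·τ³=-249/116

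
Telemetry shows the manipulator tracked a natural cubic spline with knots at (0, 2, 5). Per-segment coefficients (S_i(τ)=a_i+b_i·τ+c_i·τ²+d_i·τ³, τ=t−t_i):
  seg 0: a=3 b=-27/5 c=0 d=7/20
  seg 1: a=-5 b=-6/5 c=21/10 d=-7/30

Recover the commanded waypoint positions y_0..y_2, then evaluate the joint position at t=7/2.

y_0 = S_0(0) = a_0 = 3
y_1 = S_1(0) = a_1 = -5
y_2 = S_1(3) = 4
t_q=7/2 is in segment 1 (τ=3/2); S_1(τ)=-229/80

y_0=3 y_1=-5 y_2=4
S(7/2) = -229/80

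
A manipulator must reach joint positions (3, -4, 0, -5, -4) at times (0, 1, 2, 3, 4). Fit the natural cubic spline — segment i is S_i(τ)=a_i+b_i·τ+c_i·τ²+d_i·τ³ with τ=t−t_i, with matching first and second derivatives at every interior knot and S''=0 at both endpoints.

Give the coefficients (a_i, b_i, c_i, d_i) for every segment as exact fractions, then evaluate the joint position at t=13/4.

  seg 0: a=3 b=-599/56 c=0 d=207/56
  seg 1: a=-4 b=11/28 c=621/56 d=-419/56
  seg 2: a=0 b=1/8 c=-159/14 d=349/56
  seg 3: a=-5 b=-109/28 c=411/56 d=-137/56
S(13/4) = -2843/512

Δ: Δ0=-7, Δ1=4, Δ2=-5, Δ3=1
row 1: diag=4, rhs=66; c'=1/4, d'=33/2
row 2: denom=4−1·1/4=15/4; d'=(-54−1·33/2)/(15/4)=-94/5
row 3: denom=4−1·4/15=56/15; d'=(36−1·-94/5)/(56/15)=411/28
back: M3=411/28
back: M2=-94/5−4/15·411/28=-159/7
back: M1=33/2−1/4·-159/7=621/28
M: M0=0, M1=621/28, M2=-159/7, M3=411/28, M4=0
seg 0: a=3, c=M0/2=0, d=(M1−M0)/(6·1)=207/56, b=Δ0−h0·(2M0+M1)/6=-599/56
seg 1: a=-4, c=M1/2=621/56, d=(M2−M1)/(6·1)=-419/56, b=Δ1−h1·(2M1+M2)/6=11/28
seg 2: a=0, c=M2/2=-159/14, d=(M3−M2)/(6·1)=349/56, b=Δ2−h2·(2M2+M3)/6=1/8
seg 3: a=-5, c=M3/2=411/56, d=(M4−M3)/(6·1)=-137/56, b=Δ3−h3·(2M3+M4)/6=-109/28
t_q=13/4 → seg 3, τ=1/4; S=-5+-109/28·τ+411/56·τ²+-137/56·τ³=-2843/512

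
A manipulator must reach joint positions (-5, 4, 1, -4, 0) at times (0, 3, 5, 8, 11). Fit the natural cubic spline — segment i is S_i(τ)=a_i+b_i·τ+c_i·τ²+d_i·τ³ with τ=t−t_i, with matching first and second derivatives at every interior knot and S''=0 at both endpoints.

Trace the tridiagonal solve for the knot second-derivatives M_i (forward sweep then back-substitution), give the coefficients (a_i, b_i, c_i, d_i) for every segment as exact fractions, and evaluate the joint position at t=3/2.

Δ: Δ0=3, Δ1=-3/2, Δ2=-5/3, Δ3=4/3
row 1: diag=10, rhs=-27; c'=1/5, d'=-27/10
row 2: denom=10−2·1/5=48/5; d'=(-1−2·-27/10)/(48/5)=11/24
row 3: denom=12−3·5/16=177/16; d'=(18−3·11/24)/(177/16)=266/177
back: M3=266/177
back: M2=11/24−5/16·266/177=-2/177
back: M1=-27/10−1/5·-2/177=-955/354
M: M0=0, M1=-955/354, M2=-2/177, M3=266/177, M4=0
seg 0: a=-5, c=M0/2=0, d=(M1−M0)/(6·3)=-955/6372, b=Δ0−h0·(2M0+M1)/6=3079/708
seg 1: a=4, c=M1/2=-955/708, d=(M2−M1)/(6·2)=317/1416, b=Δ1−h1·(2M1+M2)/6=107/354
seg 2: a=1, c=M2/2=-1/177, d=(M3−M2)/(6·3)=134/1593, b=Δ2−h2·(2M2+M3)/6=-142/59
seg 3: a=-4, c=M3/2=133/177, d=(M4−M3)/(6·3)=-133/1593, b=Δ3−h3·(2M3+M4)/6=-10/59
t_q=3/2 → seg 0, τ=3/2; S=-5+3079/708·τ+0·τ²+-955/6372·τ³=1921/1888

  seg 0: a=-5 b=3079/708 c=0 d=-955/6372
  seg 1: a=4 b=107/354 c=-955/708 d=317/1416
  seg 2: a=1 b=-142/59 c=-1/177 d=134/1593
  seg 3: a=-4 b=-10/59 c=133/177 d=-133/1593
S(3/2) = 1921/1888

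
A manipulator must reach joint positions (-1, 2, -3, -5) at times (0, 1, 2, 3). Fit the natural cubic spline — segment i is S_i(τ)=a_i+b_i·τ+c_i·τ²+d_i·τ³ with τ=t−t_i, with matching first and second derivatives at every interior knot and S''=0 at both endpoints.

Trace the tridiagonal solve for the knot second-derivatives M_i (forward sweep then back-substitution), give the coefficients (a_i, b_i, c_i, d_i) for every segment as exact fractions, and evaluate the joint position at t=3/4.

Δ: Δ0=3, Δ1=-5, Δ2=-2
row 1: diag=4, rhs=-48; c'=1/4, d'=-12
row 2: denom=4−1·1/4=15/4; d'=(18−1·-12)/(15/4)=8
back: M2=8
back: M1=-12−1/4·8=-14
M: M0=0, M1=-14, M2=8, M3=0
seg 0: a=-1, c=M0/2=0, d=(M1−M0)/(6·1)=-7/3, b=Δ0−h0·(2M0+M1)/6=16/3
seg 1: a=2, c=M1/2=-7, d=(M2−M1)/(6·1)=11/3, b=Δ1−h1·(2M1+M2)/6=-5/3
seg 2: a=-3, c=M2/2=4, d=(M3−M2)/(6·1)=-4/3, b=Δ2−h2·(2M2+M3)/6=-14/3
t_q=3/4 → seg 0, τ=3/4; S=-1+16/3·τ+0·τ²+-7/3·τ³=129/64

  seg 0: a=-1 b=16/3 c=0 d=-7/3
  seg 1: a=2 b=-5/3 c=-7 d=11/3
  seg 2: a=-3 b=-14/3 c=4 d=-4/3
S(3/4) = 129/64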